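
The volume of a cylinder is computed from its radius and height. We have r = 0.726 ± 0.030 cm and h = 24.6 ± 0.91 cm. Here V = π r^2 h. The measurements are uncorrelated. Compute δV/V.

Each factor contributes (exponent × relative error)² to (δV/V)²:
  (2·δr/r)² = (2×0.0413)² = 0.00683;  (1·δh/h)² = (1×0.0370)² = 0.00137
δV/V = √(0.00820) = 0.0905

0.0905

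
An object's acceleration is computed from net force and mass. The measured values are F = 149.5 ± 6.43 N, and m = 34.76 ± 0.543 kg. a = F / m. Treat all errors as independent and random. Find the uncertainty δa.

a is a product of powers, so relative uncertainties combine in quadrature:
  (1·δF/F)² = (1×0.0430)² = 0.00185;  (-1·δm/m)² = (-1×0.0156)² = 0.000244
δa/a = √(0.00209) = 0.0458
a = 4.301 m/s^2, so δa = 0.0458 × 4.301 = 0.197 m/s^2.

0.197 m/s^2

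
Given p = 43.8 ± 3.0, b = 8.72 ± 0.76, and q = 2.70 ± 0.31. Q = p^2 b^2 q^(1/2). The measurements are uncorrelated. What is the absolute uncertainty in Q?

54900

For a monomial Q ∝ p^2, b^2, q^(1/2), fractional errors add in quadrature:
  (2·δp/p)² = (2×0.0685)² = 0.0188;  (2·δb/b)² = (2×0.0872)² = 0.0304;  (½·δq/q)² = (0.5×0.115)² = 0.00330
δQ/Q = √(0.0524) = 0.229
Q = 2.4e+05, so δQ = 0.229 × 2.4e+05 = 54900.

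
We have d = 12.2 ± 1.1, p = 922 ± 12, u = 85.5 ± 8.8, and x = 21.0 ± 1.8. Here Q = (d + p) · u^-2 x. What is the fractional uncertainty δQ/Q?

0.223

Let w = d + p = 934. δw = √(δd² + δp²) = √(1.21 + 144) = 12.1, so δw/w = 0.0129.
Q is then a monomial in w, u, x:
δQ/Q = √((δw/w)² + (-2·δu/u)² + (1·δx/x)²) = √(0.000166 + 0.0424 + 0.00735) = 0.223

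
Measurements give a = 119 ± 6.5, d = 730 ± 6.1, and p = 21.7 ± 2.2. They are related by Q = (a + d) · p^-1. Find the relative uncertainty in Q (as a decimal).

Let u = a + d = 849. δu = √(δa² + δd²) = √(42.2 + 37.2) = 8.91, so δu/u = 0.0105.
Q is then a monomial in u, p:
δQ/Q = √((δu/u)² + (-1·δp/p)²) = √(0.000110 + 0.0103) = 0.102

0.102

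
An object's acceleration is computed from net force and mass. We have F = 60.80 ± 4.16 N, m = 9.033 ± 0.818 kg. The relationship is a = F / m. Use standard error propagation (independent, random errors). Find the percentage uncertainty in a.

a is a product of powers, so relative uncertainties combine in quadrature:
  (1·δF/F)² = (1×0.0684)² = 0.00468;  (-1·δm/m)² = (-1×0.0906)² = 0.00820
δa/a = √(0.0129) = 0.113

11.3%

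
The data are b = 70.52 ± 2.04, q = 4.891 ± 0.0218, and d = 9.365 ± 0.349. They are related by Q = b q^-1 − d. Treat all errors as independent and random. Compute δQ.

0.548

Let p = b·q^-1 = 14.42. δp/p = √((1·δb/b)² + (-1·δq/q)²) = √(0.000837 + 1.99e-05) = 0.0293, so δp = 0.422.
Q = p − d: δQ = √(δp² + δd²) = √(0.178 + 0.122) = 0.548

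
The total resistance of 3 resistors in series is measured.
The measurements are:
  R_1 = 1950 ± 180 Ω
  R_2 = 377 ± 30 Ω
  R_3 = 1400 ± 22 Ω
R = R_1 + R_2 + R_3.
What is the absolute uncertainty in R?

For a sum/difference, combine absolute errors in quadrature:
  (δR_1)² = 32400;  (δR_2)² = 900;  (δR_3)² = 484
δR = √(33800) = 184 Ω

184 Ω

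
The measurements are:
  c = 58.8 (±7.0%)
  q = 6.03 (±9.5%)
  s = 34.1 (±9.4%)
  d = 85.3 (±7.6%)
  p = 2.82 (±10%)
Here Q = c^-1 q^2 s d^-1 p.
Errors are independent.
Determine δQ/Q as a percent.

Q is a product of powers, so relative uncertainties combine in quadrature:
  (-1·δc/c)² = (-1×0.0700)² = 0.00490;  (2·δq/q)² = (2×0.0950)² = 0.0361;  (1·δs/s)² = (1×0.0940)² = 0.00884;  (-1·δd/d)² = (-1×0.0760)² = 0.00578;  (1·δp/p)² = (1×0.100)² = 0.0100
δQ/Q = √(0.0656) = 0.256

25.6%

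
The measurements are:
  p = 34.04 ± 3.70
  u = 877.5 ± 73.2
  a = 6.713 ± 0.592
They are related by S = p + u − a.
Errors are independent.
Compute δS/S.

0.0810

Absolute uncertainties add in quadrature for a linear combination:
  (δp)² = 13.7;  (δu)² = 5360;  (δa)² = 0.350
δS = √(5370) = 73.3
S = 904.8, so δS/S = 73.3/904.8 = 0.0810.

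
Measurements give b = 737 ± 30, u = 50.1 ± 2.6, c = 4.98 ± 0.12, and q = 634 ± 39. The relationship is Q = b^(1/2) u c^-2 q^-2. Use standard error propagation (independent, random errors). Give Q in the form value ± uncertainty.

(1.36 ± 0.196) × 10^-4

For a monomial Q ∝ b^(1/2), u, c^-2, q^-2, fractional errors add in quadrature:
  (½·δb/b)² = (0.5×0.0407)² = 0.000414;  (1·δu/u)² = (1×0.0519)² = 0.00269;  (-2·δc/c)² = (-2×0.0241)² = 0.00232;  (-2·δq/q)² = (-2×0.0615)² = 0.0151
δQ/Q = √(0.0206) = 0.143
Q = 0.000136, so δQ = 0.143 × 0.000136 = 1.96e-05.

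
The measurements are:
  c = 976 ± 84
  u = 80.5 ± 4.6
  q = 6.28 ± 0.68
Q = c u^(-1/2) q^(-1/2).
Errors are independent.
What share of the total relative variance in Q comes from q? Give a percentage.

(δQ/Q)² = (1·δc/c)² + (−½·δu/u)² + (−½·δq/q)²
  c term: (1×0.0861)² = 0.00741
  u term: (-0.5×0.0571)² = 0.000816
  q term: (-0.5×0.108)² = 0.00293
Total = 0.0112. Share from q = 0.00293/0.0112 = 0.263.

26.3%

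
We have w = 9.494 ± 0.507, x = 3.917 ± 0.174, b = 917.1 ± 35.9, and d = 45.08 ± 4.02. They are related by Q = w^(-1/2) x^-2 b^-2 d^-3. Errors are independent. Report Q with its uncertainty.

(2.745 ± 0.806) × 10^-13

Products/powers → add relative errors in quadrature, weighted by exponent:
  (−½·δw/w)² = (-0.5×0.0534)² = 0.000713;  (-2·δx/x)² = (-2×0.0444)² = 0.00789;  (-2·δb/b)² = (-2×0.0391)² = 0.00613;  (-3·δd/d)² = (-3×0.0892)² = 0.0716
δQ/Q = √(0.0863) = 0.294
Q = 2.745e-13, so δQ = 0.294 × 2.745e-13 = 8.06e-14.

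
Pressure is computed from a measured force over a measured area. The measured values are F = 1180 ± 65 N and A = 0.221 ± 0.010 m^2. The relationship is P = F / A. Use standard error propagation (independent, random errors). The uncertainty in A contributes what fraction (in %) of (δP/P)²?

40.3%

(δP/P)² = (1·δF/F)² + (-1·δA/A)²
  F term: (1×0.0551)² = 0.00303
  A term: (-1×0.0452)² = 0.00205
Total = 0.00508. Share from A = 0.00205/0.00508 = 0.403.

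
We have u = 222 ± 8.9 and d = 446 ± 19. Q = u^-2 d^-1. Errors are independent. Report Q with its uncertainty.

Relative error in a monomial: (δQ/Q)² = Σ (nᵢ · δxᵢ/xᵢ)².
  (-2·δu/u)² = (-2×0.0401)² = 0.00643;  (-1·δd/d)² = (-1×0.0426)² = 0.00181
δQ/Q = √(0.00824) = 0.0908
Q = 4.55e-08, so δQ = 0.0908 × 4.55e-08 = 4.13e-09.

(4.55 ± 0.413) × 10^-8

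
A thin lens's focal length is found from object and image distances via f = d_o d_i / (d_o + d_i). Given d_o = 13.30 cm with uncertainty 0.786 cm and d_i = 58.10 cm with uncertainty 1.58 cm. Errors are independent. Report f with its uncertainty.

∂f/∂d_o = (d_i/(d_o+d_i))² = 0.662;  ∂f/∂d_i = (d_o/(d_o+d_i))² = 0.0347
δf = √((∂f/∂d_o · δd_o)² + (∂f/∂d_i · δd_i)²) = √(0.271 + 0.00301) = 0.523 cm
f = 10.82 cm.

10.82 ± 0.523 cm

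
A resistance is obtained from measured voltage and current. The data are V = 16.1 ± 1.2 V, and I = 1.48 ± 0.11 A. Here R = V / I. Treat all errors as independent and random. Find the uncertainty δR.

Since R is a product/quotient, work with relative uncertainties:
  (1·δV/V)² = (1×0.0745)² = 0.00556;  (-1·δI/I)² = (-1×0.0743)² = 0.00552
δR/R = √(0.0111) = 0.105
R = 10.9 Ω, so δR = 0.105 × 10.9 = 1.15 Ω.

1.15 Ω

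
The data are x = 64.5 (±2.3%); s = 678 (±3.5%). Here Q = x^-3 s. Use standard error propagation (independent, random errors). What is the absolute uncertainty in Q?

0.000195

For a monomial Q ∝ x^-3, s, fractional errors add in quadrature:
  (-3·δx/x)² = (-3×0.0230)² = 0.00476;  (1·δs/s)² = (1×0.0350)² = 0.00123
δQ/Q = √(0.00599) = 0.0774
Q = 0.00253, so δQ = 0.0774 × 0.00253 = 0.000195.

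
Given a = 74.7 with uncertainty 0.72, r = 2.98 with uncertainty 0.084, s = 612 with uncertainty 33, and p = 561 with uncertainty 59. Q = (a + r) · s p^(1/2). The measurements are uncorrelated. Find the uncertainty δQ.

85500

Let u = a + r = 77.7. δu = √(δa² + δr²) = √(0.518 + 0.00706) = 0.725, so δu/u = 0.00933.
Q is then a monomial in u, s, p:
δQ/Q = √((δu/u)² + (1·δs/s)² + (½·δp/p)²) = √(8.71e-05 + 0.00291 + 0.00277) = 0.0759
Q = 1.13e+06, so δQ = 0.0759 × 1.13e+06 = 85500.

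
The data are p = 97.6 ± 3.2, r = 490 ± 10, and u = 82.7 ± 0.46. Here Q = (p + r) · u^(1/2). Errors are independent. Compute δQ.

96.6

Let w = p + r = 588. δw = √(δp² + δr²) = √(10.2 + 100) = 10.5, so δw/w = 0.0179.
Q is then a monomial in w, u:
δQ/Q = √((δw/w)² + (½·δu/u)²) = √(0.000319 + 7.73e-06) = 0.0181
Q = 5340, so δQ = 0.0181 × 5340 = 96.6.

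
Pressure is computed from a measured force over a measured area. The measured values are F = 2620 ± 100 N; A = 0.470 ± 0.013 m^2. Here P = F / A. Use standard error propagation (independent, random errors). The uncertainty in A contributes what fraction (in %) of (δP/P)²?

(δP/P)² = (1·δF/F)² + (-1·δA/A)²
  F term: (1×0.0382)² = 0.00146
  A term: (-1×0.0277)² = 0.000765
Total = 0.00222. Share from A = 0.000765/0.00222 = 0.344.

34.4%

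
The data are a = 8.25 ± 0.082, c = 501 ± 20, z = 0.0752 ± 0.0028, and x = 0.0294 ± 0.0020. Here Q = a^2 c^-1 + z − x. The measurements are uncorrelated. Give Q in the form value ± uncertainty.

0.182 ± 0.00697

Let p = a^2·c^-1 = 0.136. δp/p = √((2·δa/a)² + (-1·δc/c)²) = √(0.000395 + 0.00159) = 0.0446, so δp = 0.00606.
Q = p + z − x: δQ = √(δp² + δz² + δx²) = √(3.67e-05 + 7.84e-06 + 4e-06) = 0.00697
Q = 0.182.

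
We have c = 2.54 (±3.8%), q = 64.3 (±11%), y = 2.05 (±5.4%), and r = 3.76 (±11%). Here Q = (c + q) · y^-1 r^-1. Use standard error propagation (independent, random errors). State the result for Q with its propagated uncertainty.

8.67 ± 1.40

Let u = c + q = 66.8. δu = √(δc² + δq²) = √(0.00932 + 50.0) = 7.07, so δu/u = 0.106.
Q is then a monomial in u, y, r:
δQ/Q = √((δu/u)² + (-1·δy/y)² + (-1·δr/r)²) = √(0.0112 + 0.00292 + 0.0121) = 0.162
Q = 8.67, so δQ = 0.162 × 8.67 = 1.40.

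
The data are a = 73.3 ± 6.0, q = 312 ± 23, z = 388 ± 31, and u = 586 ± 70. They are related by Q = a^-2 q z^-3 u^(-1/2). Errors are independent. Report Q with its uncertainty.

(4.11 ± 1.25) × 10^-11

Relative error in a monomial: (δQ/Q)² = Σ (nᵢ · δxᵢ/xᵢ)².
  (-2·δa/a)² = (-2×0.0819)² = 0.0268;  (1·δq/q)² = (1×0.0737)² = 0.00543;  (-3·δz/z)² = (-3×0.0799)² = 0.0575;  (−½·δu/u)² = (-0.5×0.119)² = 0.00357
δQ/Q = √(0.0933) = 0.305
Q = 4.11e-11, so δQ = 0.305 × 4.11e-11 = 1.25e-11.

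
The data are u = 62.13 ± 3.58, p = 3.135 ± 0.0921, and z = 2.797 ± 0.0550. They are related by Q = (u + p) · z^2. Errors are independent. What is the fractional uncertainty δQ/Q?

0.0675

Let w = u + p = 65.27. δw = √(δu² + δp²) = √(12.8 + 0.00848) = 3.58, so δw/w = 0.0549.
Q is then a monomial in w, z:
δQ/Q = √((δw/w)² + (2·δz/z)²) = √(0.00301 + 0.00155) = 0.0675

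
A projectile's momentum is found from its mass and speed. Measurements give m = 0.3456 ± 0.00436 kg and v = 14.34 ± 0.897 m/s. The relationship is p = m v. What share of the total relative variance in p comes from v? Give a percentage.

(δp/p)² = (1·δm/m)² + (1·δv/v)²
  m term: (1×0.0126)² = 0.000159
  v term: (1×0.0626)² = 0.00391
Total = 0.00407. Share from v = 0.00391/0.00407 = 0.961.

96.1%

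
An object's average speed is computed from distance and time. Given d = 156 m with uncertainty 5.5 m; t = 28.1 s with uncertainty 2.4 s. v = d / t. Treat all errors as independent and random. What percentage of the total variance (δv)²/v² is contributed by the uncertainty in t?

85.4%

(δv/v)² = (1·δd/d)² + (-1·δt/t)²
  d term: (1×0.0353)² = 0.00124
  t term: (-1×0.0854)² = 0.00729
Total = 0.00854. Share from t = 0.00729/0.00854 = 0.854.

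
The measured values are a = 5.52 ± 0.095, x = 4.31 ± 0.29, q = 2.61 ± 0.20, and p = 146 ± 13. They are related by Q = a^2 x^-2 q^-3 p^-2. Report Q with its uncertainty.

Each factor contributes (exponent × relative error)² to (δQ/Q)²:
  (2·δa/a)² = (2×0.0172)² = 0.00118;  (-2·δx/x)² = (-2×0.0673)² = 0.0181;  (-3·δq/q)² = (-3×0.0766)² = 0.0528;  (-2·δp/p)² = (-2×0.0890)² = 0.0317
δQ/Q = √(0.104) = 0.322
Q = 4.33e-06, so δQ = 0.322 × 4.33e-06 = 1.39e-06.

(4.33 ± 1.39) × 10^-6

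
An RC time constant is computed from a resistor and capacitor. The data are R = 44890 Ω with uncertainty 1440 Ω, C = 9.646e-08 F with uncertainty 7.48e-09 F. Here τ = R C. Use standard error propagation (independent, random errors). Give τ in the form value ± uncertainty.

Relative error in a monomial: (δτ/τ)² = Σ (nᵢ · δxᵢ/xᵢ)².
  (1·δR/R)² = (1×0.0321)² = 0.00103;  (1·δC/C)² = (1×0.0775)² = 0.00601
δτ/τ = √(0.00704) = 0.0839
τ = 0.004330 s, so δτ = 0.0839 × 0.004330 = 0.000363 s.

0.004330 ± 0.000363 s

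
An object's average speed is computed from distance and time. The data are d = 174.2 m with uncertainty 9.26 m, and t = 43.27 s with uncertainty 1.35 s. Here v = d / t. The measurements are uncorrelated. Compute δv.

v is a product of powers, so relative uncertainties combine in quadrature:
  (1·δd/d)² = (1×0.0532)² = 0.00283;  (-1·δt/t)² = (-1×0.0312)² = 0.000973
δv/v = √(0.00380) = 0.0616
v = 4.026 m/s, so δv = 0.0616 × 4.026 = 0.248 m/s.

0.248 m/s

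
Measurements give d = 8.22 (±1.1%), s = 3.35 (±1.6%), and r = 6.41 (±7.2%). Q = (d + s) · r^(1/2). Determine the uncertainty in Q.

1.09

Let u = d + s = 11.6. δu = √(δd² + δs²) = √(0.00818 + 0.00287) = 0.105, so δu/u = 0.00908.
Q is then a monomial in u, r:
δQ/Q = √((δu/u)² + (½·δr/r)²) = √(8.25e-05 + 0.00130) = 0.0371
Q = 29.3, so δQ = 0.0371 × 29.3 = 1.09.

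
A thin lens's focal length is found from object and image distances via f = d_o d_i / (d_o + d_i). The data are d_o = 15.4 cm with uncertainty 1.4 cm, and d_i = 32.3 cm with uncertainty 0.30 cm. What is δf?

∂f/∂d_o = (d_i/(d_o+d_i))² = 0.459;  ∂f/∂d_i = (d_o/(d_o+d_i))² = 0.104
δf = √((∂f/∂d_o · δd_o)² + (∂f/∂d_i · δd_i)²) = √(0.412 + 0.000978) = 0.643 cm

0.643 cm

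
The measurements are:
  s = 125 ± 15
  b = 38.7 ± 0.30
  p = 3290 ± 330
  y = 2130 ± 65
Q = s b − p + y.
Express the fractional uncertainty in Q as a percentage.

18.3%

Let w = s·b = 4840. δw/w = √((1·δs/s)² + (1·δb/b)²) = √(0.0144 + 6.01e-05) = 0.120, so δw = 582.
Q = w − p + y: δQ = √(δw² + δp² + δy²) = √(3.38e+05 + 1.09e+05 + 4220) = 672
Q = 3680, so δQ/Q = 672/3680 = 0.183.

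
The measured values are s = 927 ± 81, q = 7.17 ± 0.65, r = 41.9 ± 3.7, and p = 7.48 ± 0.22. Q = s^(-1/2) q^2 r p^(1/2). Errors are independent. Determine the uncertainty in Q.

40.0

For a monomial Q ∝ s^(-1/2), q^2, r, p^(1/2), fractional errors add in quadrature:
  (−½·δs/s)² = (-0.5×0.0874)² = 0.00191;  (2·δq/q)² = (2×0.0907)² = 0.0329;  (1·δr/r)² = (1×0.0883)² = 0.00780;  (½·δp/p)² = (0.5×0.0294)² = 0.000216
δQ/Q = √(0.0428) = 0.207
Q = 193, so δQ = 0.207 × 193 = 40.0.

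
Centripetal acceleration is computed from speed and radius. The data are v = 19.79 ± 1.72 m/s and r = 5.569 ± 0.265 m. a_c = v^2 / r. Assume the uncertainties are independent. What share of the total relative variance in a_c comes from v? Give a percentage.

93.0%

(δa_c/a_c)² = (2·δv/v)² + (-1·δr/r)²
  v term: (2×0.0869)² = 0.0302
  r term: (-1×0.0476)² = 0.00226
Total = 0.0325. Share from v = 0.0302/0.0325 = 0.930.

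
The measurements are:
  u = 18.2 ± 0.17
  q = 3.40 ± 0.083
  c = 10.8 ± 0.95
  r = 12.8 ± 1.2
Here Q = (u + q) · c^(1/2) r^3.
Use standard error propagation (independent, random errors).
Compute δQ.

42400

Let w = u + q = 21.6. δw = √(δu² + δq²) = √(0.0289 + 0.00689) = 0.189, so δw/w = 0.00876.
Q is then a monomial in w, c, r:
δQ/Q = √((δw/w)² + (½·δc/c)² + (3·δr/r)²) = √(7.67e-05 + 0.00193 + 0.0791) = 0.285
Q = 1.49e+05, so δQ = 0.285 × 1.49e+05 = 42400.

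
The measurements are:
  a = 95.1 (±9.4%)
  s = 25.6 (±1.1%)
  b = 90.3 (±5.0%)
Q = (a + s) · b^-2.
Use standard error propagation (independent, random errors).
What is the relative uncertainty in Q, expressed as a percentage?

Let u = a + s = 121. δu = √(δa² + δs²) = √(79.9 + 0.0793) = 8.94, so δu/u = 0.0741.
Q is then a monomial in u, b:
δQ/Q = √((δu/u)² + (-2·δb/b)²) = √(0.00549 + 0.0100) = 0.124

12.4%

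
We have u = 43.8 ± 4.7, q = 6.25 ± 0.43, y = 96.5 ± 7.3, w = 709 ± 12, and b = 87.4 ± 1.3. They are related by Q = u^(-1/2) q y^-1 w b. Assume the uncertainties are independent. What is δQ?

71.3

Q is a product of powers, so relative uncertainties combine in quadrature:
  (−½·δu/u)² = (-0.5×0.107)² = 0.00288;  (1·δq/q)² = (1×0.0688)² = 0.00473;  (-1·δy/y)² = (-1×0.0756)² = 0.00572;  (1·δw/w)² = (1×0.0169)² = 0.000286;  (1·δb/b)² = (1×0.0149)² = 0.000221
δQ/Q = √(0.0138) = 0.118
Q = 606, so δQ = 0.118 × 606 = 71.3.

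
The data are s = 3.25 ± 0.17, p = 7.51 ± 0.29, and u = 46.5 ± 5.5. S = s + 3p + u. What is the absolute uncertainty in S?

5.57

S is a linear combination, so absolute uncertainties add in quadrature:
  (δs)² = 0.0289;  (3·δp)² = 0.757;  (δu)² = 30.2
δS = √(31.0) = 5.57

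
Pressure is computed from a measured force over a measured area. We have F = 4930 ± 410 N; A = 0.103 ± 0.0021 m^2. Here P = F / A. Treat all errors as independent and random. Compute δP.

Each factor contributes (exponent × relative error)² to (δP/P)²:
  (1·δF/F)² = (1×0.0832)² = 0.00692;  (-1·δA/A)² = (-1×0.0204)² = 0.000416
δP/P = √(0.00733) = 0.0856
P = 47900 Pa, so δP = 0.0856 × 47900 = 4100 Pa.

4100 Pa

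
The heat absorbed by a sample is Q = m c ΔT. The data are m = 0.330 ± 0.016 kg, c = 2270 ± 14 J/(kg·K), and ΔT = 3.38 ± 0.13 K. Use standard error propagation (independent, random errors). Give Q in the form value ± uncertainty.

2530 ± 157 J

For a monomial Q ∝ m, c, ΔT, fractional errors add in quadrature:
  (1·δm/m)² = (1×0.0485)² = 0.00235;  (1·δc/c)² = (1×0.00617)² = 3.8e-05;  (1·δΔT/ΔT)² = (1×0.0385)² = 0.00148
δQ/Q = √(0.00387) = 0.0622
Q = 2530 J, so δQ = 0.0622 × 2530 = 157 J.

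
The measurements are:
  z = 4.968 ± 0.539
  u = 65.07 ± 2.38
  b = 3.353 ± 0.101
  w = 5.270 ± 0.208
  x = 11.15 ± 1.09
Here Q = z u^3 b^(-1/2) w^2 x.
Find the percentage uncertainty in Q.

Each factor contributes (exponent × relative error)² to (δQ/Q)²:
  (1·δz/z)² = (1×0.108)² = 0.0118;  (3·δu/u)² = (3×0.0366)² = 0.0120;  (−½·δb/b)² = (-0.5×0.0301)² = 0.000227;  (2·δw/w)² = (2×0.0395)² = 0.00623;  (1·δx/x)² = (1×0.0978)² = 0.00956
δQ/Q = √(0.0398) = 0.200

20.0%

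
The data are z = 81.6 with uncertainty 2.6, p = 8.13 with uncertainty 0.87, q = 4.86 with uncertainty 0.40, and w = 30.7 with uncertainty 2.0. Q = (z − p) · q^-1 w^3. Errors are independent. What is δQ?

94200

Let u = z − p = 73.5. δu = √(δz² + δp²) = √(6.76 + 0.757) = 2.74, so δu/u = 0.0373.
Q is then a monomial in u, q, w:
δQ/Q = √((δu/u)² + (-1·δq/q)² + (3·δw/w)²) = √(0.00139 + 0.00677 + 0.0382) = 0.215
Q = 4.37e+05, so δQ = 0.215 × 4.37e+05 = 94200.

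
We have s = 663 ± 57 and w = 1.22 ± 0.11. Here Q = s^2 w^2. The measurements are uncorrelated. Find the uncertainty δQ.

1.63e+05

Products/powers → add relative errors in quadrature, weighted by exponent:
  (2·δs/s)² = (2×0.0860)² = 0.0296;  (2·δw/w)² = (2×0.0902)² = 0.0325
δQ/Q = √(0.0621) = 0.249
Q = 6.54e+05, so δQ = 0.249 × 6.54e+05 = 1.63e+05.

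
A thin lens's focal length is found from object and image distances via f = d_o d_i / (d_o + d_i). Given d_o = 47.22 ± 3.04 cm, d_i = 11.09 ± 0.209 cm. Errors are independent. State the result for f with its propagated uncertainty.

8.981 ± 0.176 cm

∂f/∂d_o = (d_i/(d_o+d_i))² = 0.0362;  ∂f/∂d_i = (d_o/(d_o+d_i))² = 0.656
δf = √((∂f/∂d_o · δd_o)² + (∂f/∂d_i · δd_i)²) = √(0.0121 + 0.0188) = 0.176 cm
f = 8.981 cm.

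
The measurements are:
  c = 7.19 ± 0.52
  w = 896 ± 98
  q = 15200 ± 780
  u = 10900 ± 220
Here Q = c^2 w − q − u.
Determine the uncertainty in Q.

8440

Let p = c^2·w = 46300. δp/p = √((2·δc/c)² + (1·δw/w)²) = √(0.0209 + 0.0120) = 0.181, so δp = 8400.
Q = p − q − u: δQ = √(δp² + δq² + δu²) = √(7.06e+07 + 6.08e+05 + 48400) = 8440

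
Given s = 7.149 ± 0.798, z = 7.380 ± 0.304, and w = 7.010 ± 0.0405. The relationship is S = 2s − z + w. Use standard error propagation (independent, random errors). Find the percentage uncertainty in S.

11.7%

For a sum/difference, combine absolute errors in quadrature:
  (2·δs)² = 2.55;  (δz)² = 0.0924;  (δw)² = 0.00164
δS = √(2.64) = 1.63
S = 13.93, so δS/S = 1.63/13.93 = 0.117.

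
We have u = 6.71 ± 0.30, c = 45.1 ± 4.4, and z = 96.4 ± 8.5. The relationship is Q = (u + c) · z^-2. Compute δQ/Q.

Let w = u + c = 51.8. δw = √(δu² + δc²) = √(0.0900 + 19.4) = 4.41, so δw/w = 0.0851.
Q is then a monomial in w, z:
δQ/Q = √((δw/w)² + (-2·δz/z)²) = √(0.00725 + 0.0311) = 0.196

0.196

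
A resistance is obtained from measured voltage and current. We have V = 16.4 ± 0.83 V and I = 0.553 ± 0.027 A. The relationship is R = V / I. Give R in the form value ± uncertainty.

For a monomial R ∝ V, I^-1, fractional errors add in quadrature:
  (1·δV/V)² = (1×0.0506)² = 0.00256;  (-1·δI/I)² = (-1×0.0488)² = 0.00238
δR/R = √(0.00495) = 0.0703
R = 29.7 Ω, so δR = 0.0703 × 29.7 = 2.09 Ω.

29.7 ± 2.09 Ω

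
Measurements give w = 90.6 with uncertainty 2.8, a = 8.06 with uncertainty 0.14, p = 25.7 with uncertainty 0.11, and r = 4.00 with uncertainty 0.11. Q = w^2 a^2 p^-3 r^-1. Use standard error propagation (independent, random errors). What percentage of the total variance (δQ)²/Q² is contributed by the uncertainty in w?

(δQ/Q)² = (2·δw/w)² + (2·δa/a)² + (-3·δp/p)² + (-1·δr/r)²
  w term: (2×0.0309)² = 0.00382
  a term: (2×0.0174)² = 0.00121
  p term: (-3×0.00428)² = 0.000165
  r term: (-1×0.0275)² = 0.000756
Total = 0.00595. Share from w = 0.00382/0.00595 = 0.642.

64.2%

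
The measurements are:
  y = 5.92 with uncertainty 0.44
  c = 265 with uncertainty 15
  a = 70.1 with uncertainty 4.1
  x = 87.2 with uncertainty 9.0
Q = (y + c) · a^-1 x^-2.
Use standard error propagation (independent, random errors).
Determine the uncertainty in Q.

0.000113

Let u = y + c = 271. δu = √(δy² + δc²) = √(0.194 + 225) = 15.0, so δu/u = 0.0554.
Q is then a monomial in u, a, x:
δQ/Q = √((δu/u)² + (-1·δa/a)² + (-2·δx/x)²) = √(0.00307 + 0.00342 + 0.0426) = 0.222
Q = 0.000508, so δQ = 0.222 × 0.000508 = 0.000113.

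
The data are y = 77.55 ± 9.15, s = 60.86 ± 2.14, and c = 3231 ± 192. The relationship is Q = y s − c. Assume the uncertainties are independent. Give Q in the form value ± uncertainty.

Let p = y·s = 4720. δp/p = √((1·δy/y)² + (1·δs/s)²) = √(0.0139 + 0.00124) = 0.123, so δp = 581.
Q = p − c: δQ = √(δp² + δc²) = √(3.38e+05 + 36900) = 612
Q = 1489.

1489 ± 612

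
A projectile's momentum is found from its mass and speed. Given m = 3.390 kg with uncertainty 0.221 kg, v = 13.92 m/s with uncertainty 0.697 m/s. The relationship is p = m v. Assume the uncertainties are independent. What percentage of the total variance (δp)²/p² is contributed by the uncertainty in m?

(δp/p)² = (1·δm/m)² + (1·δv/v)²
  m term: (1×0.0652)² = 0.00425
  v term: (1×0.0501)² = 0.00251
Total = 0.00676. Share from m = 0.00425/0.00676 = 0.629.

62.9%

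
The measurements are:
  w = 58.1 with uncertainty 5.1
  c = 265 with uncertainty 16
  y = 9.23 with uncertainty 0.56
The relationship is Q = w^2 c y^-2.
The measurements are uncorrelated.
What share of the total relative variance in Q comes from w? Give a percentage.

62.7%

(δQ/Q)² = (2·δw/w)² + (1·δc/c)² + (-2·δy/y)²
  w term: (2×0.0878)² = 0.0308
  c term: (1×0.0604)² = 0.00365
  y term: (-2×0.0607)² = 0.0147
Total = 0.0492. Share from w = 0.0308/0.0492 = 0.627.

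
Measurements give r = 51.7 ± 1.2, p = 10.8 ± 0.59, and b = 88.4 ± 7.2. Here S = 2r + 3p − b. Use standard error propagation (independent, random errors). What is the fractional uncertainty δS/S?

Each term contributes (cᵢ δxᵢ)² to (δS)²:
  (2·δr)² = 5.76;  (3·δp)² = 3.13;  (δb)² = 51.8
δS = √(60.7) = 7.79
S = 47.4, so δS/S = 7.79/47.4 = 0.164.

0.164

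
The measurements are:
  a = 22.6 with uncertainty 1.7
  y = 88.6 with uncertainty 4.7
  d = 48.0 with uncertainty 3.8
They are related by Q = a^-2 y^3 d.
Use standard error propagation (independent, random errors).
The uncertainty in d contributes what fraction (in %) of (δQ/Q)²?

11.6%

(δQ/Q)² = (-2·δa/a)² + (3·δy/y)² + (1·δd/d)²
  a term: (-2×0.0752)² = 0.0226
  y term: (3×0.0530)² = 0.0253
  d term: (1×0.0792)² = 0.00627
Total = 0.0542. Share from d = 0.00627/0.0542 = 0.116.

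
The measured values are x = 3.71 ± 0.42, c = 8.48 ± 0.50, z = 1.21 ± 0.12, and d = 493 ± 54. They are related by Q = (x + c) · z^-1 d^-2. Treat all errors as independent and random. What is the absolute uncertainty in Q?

1.02e-05

Let u = x + c = 12.2. δu = √(δx² + δc²) = √(0.176 + 0.250) = 0.653, so δu/u = 0.0536.
Q is then a monomial in u, z, d:
δQ/Q = √((δu/u)² + (-1·δz/z)² + (-2·δd/d)²) = √(0.00287 + 0.00984 + 0.0480) = 0.246
Q = 4.14e-05, so δQ = 0.246 × 4.14e-05 = 1.02e-05.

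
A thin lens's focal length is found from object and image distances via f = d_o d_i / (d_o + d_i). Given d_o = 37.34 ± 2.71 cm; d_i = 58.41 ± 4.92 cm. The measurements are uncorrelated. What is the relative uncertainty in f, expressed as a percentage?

∂f/∂d_o = (d_i/(d_o+d_i))² = 0.372;  ∂f/∂d_i = (d_o/(d_o+d_i))² = 0.152
δf = √((∂f/∂d_o · δd_o)² + (∂f/∂d_i · δd_i)²) = √(1.02 + 0.560) = 1.26 cm
f = 22.78 cm, so δf/f = 1.26/22.78 = 0.0551.

5.51%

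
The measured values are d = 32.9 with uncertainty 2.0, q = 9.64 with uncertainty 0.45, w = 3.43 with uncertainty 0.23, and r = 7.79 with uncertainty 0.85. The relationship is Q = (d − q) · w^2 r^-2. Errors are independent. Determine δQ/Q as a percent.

Let u = d − q = 23.3. δu = √(δd² + δq²) = √(4.00 + 0.203) = 2.05, so δu/u = 0.0881.
Q is then a monomial in u, w, r:
δQ/Q = √((δu/u)² + (2·δw/w)² + (-2·δr/r)²) = √(0.00777 + 0.0180 + 0.0476) = 0.271

27.1%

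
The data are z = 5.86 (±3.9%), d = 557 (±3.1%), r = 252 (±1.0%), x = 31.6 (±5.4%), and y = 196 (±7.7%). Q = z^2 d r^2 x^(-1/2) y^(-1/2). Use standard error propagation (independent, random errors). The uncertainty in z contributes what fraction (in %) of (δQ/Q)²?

(δQ/Q)² = (2·δz/z)² + (1·δd/d)² + (2·δr/r)² + (−½·δx/x)² + (−½·δy/y)²
  z term: (2×0.0390)² = 0.00608
  d term: (1×0.0310)² = 0.000961
  r term: (2×0.0100)² = 0.000400
  x term: (-0.5×0.0540)² = 0.000729
  y term: (-0.5×0.0770)² = 0.00148
Total = 0.00966. Share from z = 0.00608/0.00966 = 0.630.

63.0%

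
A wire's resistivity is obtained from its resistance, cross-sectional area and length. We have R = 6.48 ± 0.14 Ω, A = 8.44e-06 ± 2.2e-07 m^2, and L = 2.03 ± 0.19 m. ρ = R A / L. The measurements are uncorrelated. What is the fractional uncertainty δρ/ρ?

Relative error in a monomial: (δρ/ρ)² = Σ (nᵢ · δxᵢ/xᵢ)².
  (1·δR/R)² = (1×0.0216)² = 0.000467;  (1·δA/A)² = (1×0.0261)² = 0.000679;  (-1·δL/L)² = (-1×0.0936)² = 0.00876
δρ/ρ = √(0.00991) = 0.0995

0.0995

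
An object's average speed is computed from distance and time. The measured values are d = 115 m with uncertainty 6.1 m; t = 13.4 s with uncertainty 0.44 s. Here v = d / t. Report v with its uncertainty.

8.58 ± 0.535 m/s

Relative error in a monomial: (δv/v)² = Σ (nᵢ · δxᵢ/xᵢ)².
  (1·δd/d)² = (1×0.0530)² = 0.00281;  (-1·δt/t)² = (-1×0.0328)² = 0.00108
δv/v = √(0.00389) = 0.0624
v = 8.58 m/s, so δv = 0.0624 × 8.58 = 0.535 m/s.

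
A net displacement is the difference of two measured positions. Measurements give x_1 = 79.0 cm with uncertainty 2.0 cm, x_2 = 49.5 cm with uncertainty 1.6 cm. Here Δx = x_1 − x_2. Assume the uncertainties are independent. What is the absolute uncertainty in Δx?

Absolute uncertainties add in quadrature for a linear combination:
  (δx_1)² = 4.00;  (δx_2)² = 2.56
δΔx = √(6.56) = 2.56 cm

2.56 cm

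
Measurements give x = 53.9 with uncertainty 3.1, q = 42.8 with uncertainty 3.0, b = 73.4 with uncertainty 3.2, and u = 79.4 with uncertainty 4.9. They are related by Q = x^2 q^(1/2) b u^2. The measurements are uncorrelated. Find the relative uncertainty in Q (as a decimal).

0.178

Since Q is a product/quotient, work with relative uncertainties:
  (2·δx/x)² = (2×0.0575)² = 0.0132;  (½·δq/q)² = (0.5×0.0701)² = 0.00123;  (1·δb/b)² = (1×0.0436)² = 0.00190;  (2·δu/u)² = (2×0.0617)² = 0.0152
δQ/Q = √(0.0316) = 0.178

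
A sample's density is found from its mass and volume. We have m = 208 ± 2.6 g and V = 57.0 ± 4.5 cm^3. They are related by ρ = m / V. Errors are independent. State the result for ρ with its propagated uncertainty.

Since ρ is a product/quotient, work with relative uncertainties:
  (1·δm/m)² = (1×0.0125)² = 0.000156;  (-1·δV/V)² = (-1×0.0789)² = 0.00623
δρ/ρ = √(0.00639) = 0.0799
ρ = 3.65 g/cm^3, so δρ = 0.0799 × 3.65 = 0.292 g/cm^3.

3.65 ± 0.292 g/cm^3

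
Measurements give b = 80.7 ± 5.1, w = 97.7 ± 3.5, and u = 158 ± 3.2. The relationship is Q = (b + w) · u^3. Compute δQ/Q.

Let h = b + w = 178. δh = √(δb² + δw²) = √(26.0 + 12.2) = 6.19, so δh/h = 0.0347.
Q is then a monomial in h, u:
δQ/Q = √((δh/h)² + (3·δu/u)²) = √(0.00120 + 0.00369) = 0.0700

0.0700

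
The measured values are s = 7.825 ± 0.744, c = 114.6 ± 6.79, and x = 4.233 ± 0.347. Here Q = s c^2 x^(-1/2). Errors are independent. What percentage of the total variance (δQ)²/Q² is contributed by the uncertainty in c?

56.7%

(δQ/Q)² = (1·δs/s)² + (2·δc/c)² + (−½·δx/x)²
  s term: (1×0.0951)² = 0.00904
  c term: (2×0.0592)² = 0.0140
  x term: (-0.5×0.0820)² = 0.00168
Total = 0.0248. Share from c = 0.0140/0.0248 = 0.567.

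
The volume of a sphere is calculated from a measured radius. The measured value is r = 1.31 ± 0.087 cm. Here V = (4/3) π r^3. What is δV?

V ∝ r^3, so δV/V = |3| · δr/r = 3 × 0.0664 = 0.199.
V = 9.42 cm^3, so δV = 0.199 × 9.42 = 1.88 cm^3.

1.88 cm^3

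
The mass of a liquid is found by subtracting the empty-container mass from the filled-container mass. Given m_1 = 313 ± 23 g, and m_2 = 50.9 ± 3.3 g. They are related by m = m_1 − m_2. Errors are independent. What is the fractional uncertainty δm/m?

m is a linear combination, so absolute uncertainties add in quadrature:
  (δm_1)² = 529;  (δm_2)² = 10.9
δm = √(540) = 23.2 g
m = 262 g, so δm/m = 23.2/262 = 0.0887.

0.0887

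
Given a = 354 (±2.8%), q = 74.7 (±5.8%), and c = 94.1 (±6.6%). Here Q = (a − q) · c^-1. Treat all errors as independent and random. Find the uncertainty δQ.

0.227

Let u = a − q = 279. δu = √(δa² + δq²) = √(98.2 + 18.8) = 10.8, so δu/u = 0.0387.
Q is then a monomial in u, c:
δQ/Q = √((δu/u)² + (-1·δc/c)²) = √(0.00150 + 0.00436) = 0.0765
Q = 2.97, so δQ = 0.0765 × 2.97 = 0.227.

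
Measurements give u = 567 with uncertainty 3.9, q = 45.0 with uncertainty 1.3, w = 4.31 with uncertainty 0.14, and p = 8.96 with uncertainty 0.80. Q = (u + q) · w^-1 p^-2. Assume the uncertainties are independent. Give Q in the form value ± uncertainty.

1.77 ± 0.321

Let h = u + q = 612. δh = √(δu² + δq²) = √(15.2 + 1.69) = 4.11, so δh/h = 0.00672.
Q is then a monomial in h, w, p:
δQ/Q = √((δh/h)² + (-1·δw/w)² + (-2·δp/p)²) = √(4.51e-05 + 0.00106 + 0.0319) = 0.182
Q = 1.77, so δQ = 0.182 × 1.77 = 0.321.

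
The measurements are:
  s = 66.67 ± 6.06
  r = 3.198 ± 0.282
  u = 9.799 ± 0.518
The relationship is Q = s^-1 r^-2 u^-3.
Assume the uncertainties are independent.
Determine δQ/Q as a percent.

Relative error in a monomial: (δQ/Q)² = Σ (nᵢ · δxᵢ/xᵢ)².
  (-1·δs/s)² = (-1×0.0909)² = 0.00826;  (-2·δr/r)² = (-2×0.0882)² = 0.0311;  (-3·δu/u)² = (-3×0.0529)² = 0.0252
δQ/Q = √(0.0645) = 0.254

25.4%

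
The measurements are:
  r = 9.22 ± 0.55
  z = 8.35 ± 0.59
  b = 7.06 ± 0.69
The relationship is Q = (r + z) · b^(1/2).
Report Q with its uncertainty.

Let u = r + z = 17.6. δu = √(δr² + δz²) = √(0.303 + 0.348) = 0.807, so δu/u = 0.0459.
Q is then a monomial in u, b:
δQ/Q = √((δu/u)² + (½·δb/b)²) = √(0.00211 + 0.00239) = 0.0670
Q = 46.7, so δQ = 0.0670 × 46.7 = 3.13.

46.7 ± 3.13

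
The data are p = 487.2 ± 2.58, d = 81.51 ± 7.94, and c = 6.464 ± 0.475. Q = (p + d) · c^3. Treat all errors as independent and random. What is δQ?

Let u = p + d = 568.7. δu = √(δp² + δd²) = √(6.66 + 63.0) = 8.35, so δu/u = 0.0147.
Q is then a monomial in u, c:
δQ/Q = √((δu/u)² + (3·δc/c)²) = √(0.000216 + 0.0486) = 0.221
Q = 153600, so δQ = 0.221 × 153600 = 33900.

33900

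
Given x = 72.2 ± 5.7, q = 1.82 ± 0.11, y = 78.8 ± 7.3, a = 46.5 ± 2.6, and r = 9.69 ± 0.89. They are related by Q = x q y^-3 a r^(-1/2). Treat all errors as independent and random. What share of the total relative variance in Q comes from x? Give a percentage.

(δQ/Q)² = (1·δx/x)² + (1·δq/q)² + (-3·δy/y)² + (1·δa/a)² + (−½·δr/r)²
  x term: (1×0.0789)² = 0.00623
  q term: (1×0.0604)² = 0.00365
  y term: (-3×0.0926)² = 0.0772
  a term: (1×0.0559)² = 0.00313
  r term: (-0.5×0.0918)² = 0.00211
Total = 0.0924. Share from x = 0.00623/0.0924 = 0.0675.

6.75%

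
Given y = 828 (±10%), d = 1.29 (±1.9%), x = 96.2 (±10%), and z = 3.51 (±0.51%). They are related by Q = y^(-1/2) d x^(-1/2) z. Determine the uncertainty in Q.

Since Q is a product/quotient, work with relative uncertainties:
  (−½·δy/y)² = (-0.5×0.100)² = 0.00250;  (1·δd/d)² = (1×0.0190)² = 0.000361;  (−½·δx/x)² = (-0.5×0.100)² = 0.00250;  (1·δz/z)² = (1×0.00510)² = 2.6e-05
δQ/Q = √(0.00539) = 0.0734
Q = 0.0160, so δQ = 0.0734 × 0.0160 = 0.00118.

0.00118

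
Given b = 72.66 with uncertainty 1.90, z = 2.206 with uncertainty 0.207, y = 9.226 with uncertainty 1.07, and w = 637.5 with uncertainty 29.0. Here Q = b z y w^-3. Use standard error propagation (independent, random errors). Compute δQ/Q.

Relative error in a monomial: (δQ/Q)² = Σ (nᵢ · δxᵢ/xᵢ)².
  (1·δb/b)² = (1×0.0261)² = 0.000684;  (1·δz/z)² = (1×0.0938)² = 0.00881;  (1·δy/y)² = (1×0.116)² = 0.0135;  (-3·δw/w)² = (-3×0.0455)² = 0.0186
δQ/Q = √(0.0416) = 0.204

0.204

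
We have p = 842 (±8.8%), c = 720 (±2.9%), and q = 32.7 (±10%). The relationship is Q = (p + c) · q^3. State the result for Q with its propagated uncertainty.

(5.46 ± 1.66) × 10^7

Let u = p + c = 1560. δu = √(δp² + δc²) = √(5490 + 436) = 77.0, so δu/u = 0.0493.
Q is then a monomial in u, q:
δQ/Q = √((δu/u)² + (3·δq/q)²) = √(0.00243 + 0.0900) = 0.304
Q = 5.46e+07, so δQ = 0.304 × 5.46e+07 = 1.66e+07.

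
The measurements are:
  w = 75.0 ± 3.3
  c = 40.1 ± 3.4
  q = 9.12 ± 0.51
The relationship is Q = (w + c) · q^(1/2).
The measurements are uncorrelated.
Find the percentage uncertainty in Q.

Let u = w + c = 115. δu = √(δw² + δc²) = √(10.9 + 11.6) = 4.74, so δu/u = 0.0412.
Q is then a monomial in u, q:
δQ/Q = √((δu/u)² + (½·δq/q)²) = √(0.00169 + 0.000782) = 0.0498

4.98%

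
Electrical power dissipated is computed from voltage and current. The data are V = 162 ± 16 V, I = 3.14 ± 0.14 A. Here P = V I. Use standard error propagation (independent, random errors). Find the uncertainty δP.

55.1 W

For a monomial P ∝ V, I, fractional errors add in quadrature:
  (1·δV/V)² = (1×0.0988)² = 0.00975;  (1·δI/I)² = (1×0.0446)² = 0.00199
δP/P = √(0.0117) = 0.108
P = 509 W, so δP = 0.108 × 509 = 55.1 W.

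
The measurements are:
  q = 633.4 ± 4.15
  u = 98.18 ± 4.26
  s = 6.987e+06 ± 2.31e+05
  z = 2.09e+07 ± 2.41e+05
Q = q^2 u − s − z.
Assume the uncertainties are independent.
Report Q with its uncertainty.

Let p = q^2·u = 3.939e+07. δp/p = √((2·δq/q)² + (1·δu/u)²) = √(0.000172 + 0.00188) = 0.0453, so δp = 1.79e+06.
Q = p − s − z: δQ = √(δp² + δs² + δz²) = √(3.19e+12 + 5.34e+10 + 5.81e+10) = 1.82e+06
Q = 1.15e+07.

(1.150 ± 0.182) × 10^7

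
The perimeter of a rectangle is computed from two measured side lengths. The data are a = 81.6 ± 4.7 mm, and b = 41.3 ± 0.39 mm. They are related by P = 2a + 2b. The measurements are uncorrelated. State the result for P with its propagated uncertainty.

Sums and differences: (δP)² = Σ (cᵢ δxᵢ)².
  (2·δa)² = 88.4;  (2·δb)² = 0.608
δP = √(89.0) = 9.43 mm
P = 246 mm.

246 ± 9.43 mm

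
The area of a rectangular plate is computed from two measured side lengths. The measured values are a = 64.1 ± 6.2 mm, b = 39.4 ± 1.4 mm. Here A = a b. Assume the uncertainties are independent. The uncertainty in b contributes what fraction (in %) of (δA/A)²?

(δA/A)² = (1·δa/a)² + (1·δb/b)²
  a term: (1×0.0967)² = 0.00936
  b term: (1×0.0355)² = 0.00126
Total = 0.0106. Share from b = 0.00126/0.0106 = 0.119.

11.9%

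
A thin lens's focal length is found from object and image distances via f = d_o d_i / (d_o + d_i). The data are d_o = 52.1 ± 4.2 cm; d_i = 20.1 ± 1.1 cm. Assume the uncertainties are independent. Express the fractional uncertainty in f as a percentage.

4.54%

∂f/∂d_o = (d_i/(d_o+d_i))² = 0.0775;  ∂f/∂d_i = (d_o/(d_o+d_i))² = 0.521
δf = √((∂f/∂d_o · δd_o)² + (∂f/∂d_i · δd_i)²) = √(0.106 + 0.328) = 0.659 cm
f = 14.5 cm, so δf/f = 0.659/14.5 = 0.0454.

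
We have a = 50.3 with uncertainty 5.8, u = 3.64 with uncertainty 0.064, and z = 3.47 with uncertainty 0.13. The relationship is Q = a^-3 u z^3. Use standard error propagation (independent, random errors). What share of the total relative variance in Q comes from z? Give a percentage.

9.53%

(δQ/Q)² = (-3·δa/a)² + (1·δu/u)² + (3·δz/z)²
  a term: (-3×0.115)² = 0.120
  u term: (1×0.0176)² = 0.000309
  z term: (3×0.0375)² = 0.0126
Total = 0.133. Share from z = 0.0126/0.133 = 0.0953.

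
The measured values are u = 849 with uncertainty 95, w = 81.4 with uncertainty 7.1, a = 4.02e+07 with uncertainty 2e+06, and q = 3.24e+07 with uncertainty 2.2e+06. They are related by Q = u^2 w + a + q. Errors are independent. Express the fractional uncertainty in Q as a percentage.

11.0%

Let p = u^2·w = 5.87e+07. δp/p = √((2·δu/u)² + (1·δw/w)²) = √(0.0501 + 0.00761) = 0.240, so δp = 1.41e+07.
Q = p + a + q: δQ = √(δp² + δa² + δq²) = √(1.99e+14 + 4e+12 + 4.84e+12) = 1.44e+07
Q = 1.31e+08, so δQ/Q = 1.44e+07/1.31e+08 = 0.110.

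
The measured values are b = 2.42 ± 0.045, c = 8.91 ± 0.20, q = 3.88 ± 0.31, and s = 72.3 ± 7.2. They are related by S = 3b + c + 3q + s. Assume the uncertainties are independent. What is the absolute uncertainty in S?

7.26

Each term contributes (cᵢ δxᵢ)² to (δS)²:
  (3·δb)² = 0.0182;  (δc)² = 0.0400;  (3·δq)² = 0.865;  (δs)² = 51.8
δS = √(52.8) = 7.26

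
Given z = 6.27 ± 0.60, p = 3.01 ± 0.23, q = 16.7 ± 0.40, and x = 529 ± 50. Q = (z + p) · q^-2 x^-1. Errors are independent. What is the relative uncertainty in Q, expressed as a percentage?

12.7%

Let u = z + p = 9.28. δu = √(δz² + δp²) = √(0.360 + 0.0529) = 0.643, so δu/u = 0.0692.
Q is then a monomial in u, q, x:
δQ/Q = √((δu/u)² + (-2·δq/q)² + (-1·δx/x)²) = √(0.00479 + 0.00229 + 0.00893) = 0.127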